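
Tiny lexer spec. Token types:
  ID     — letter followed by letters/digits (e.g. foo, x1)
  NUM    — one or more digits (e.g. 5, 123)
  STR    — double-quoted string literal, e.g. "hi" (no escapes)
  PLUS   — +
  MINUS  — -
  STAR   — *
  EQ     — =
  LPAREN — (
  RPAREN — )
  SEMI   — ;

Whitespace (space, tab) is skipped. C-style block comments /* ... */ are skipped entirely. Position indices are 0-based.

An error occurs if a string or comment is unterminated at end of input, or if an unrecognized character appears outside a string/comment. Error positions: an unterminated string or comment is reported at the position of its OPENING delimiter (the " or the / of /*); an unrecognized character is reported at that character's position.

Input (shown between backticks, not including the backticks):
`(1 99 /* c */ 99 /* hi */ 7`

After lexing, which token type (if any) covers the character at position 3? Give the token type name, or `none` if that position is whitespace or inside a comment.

pos=0: emit LPAREN '('
pos=1: emit NUM '1' (now at pos=2)
pos=3: emit NUM '99' (now at pos=5)
pos=6: enter COMMENT mode (saw '/*')
exit COMMENT mode (now at pos=13)
pos=14: emit NUM '99' (now at pos=16)
pos=17: enter COMMENT mode (saw '/*')
exit COMMENT mode (now at pos=25)
pos=26: emit NUM '7' (now at pos=27)
DONE. 5 tokens: [LPAREN, NUM, NUM, NUM, NUM]
Position 3: char is '9' -> NUM

Answer: NUM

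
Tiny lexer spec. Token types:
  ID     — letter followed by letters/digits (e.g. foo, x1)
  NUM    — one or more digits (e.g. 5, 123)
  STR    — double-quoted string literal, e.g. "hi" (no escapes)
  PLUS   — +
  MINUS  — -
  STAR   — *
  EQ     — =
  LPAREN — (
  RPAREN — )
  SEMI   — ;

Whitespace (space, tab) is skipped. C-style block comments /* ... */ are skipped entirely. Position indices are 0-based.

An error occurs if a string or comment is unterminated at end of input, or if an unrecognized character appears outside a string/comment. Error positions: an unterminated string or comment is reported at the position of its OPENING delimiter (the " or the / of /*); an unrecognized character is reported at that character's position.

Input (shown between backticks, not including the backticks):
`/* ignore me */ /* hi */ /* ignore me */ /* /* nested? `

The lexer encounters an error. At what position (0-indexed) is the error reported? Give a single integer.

Answer: 41

Derivation:
pos=0: enter COMMENT mode (saw '/*')
exit COMMENT mode (now at pos=15)
pos=16: enter COMMENT mode (saw '/*')
exit COMMENT mode (now at pos=24)
pos=25: enter COMMENT mode (saw '/*')
exit COMMENT mode (now at pos=40)
pos=41: enter COMMENT mode (saw '/*')
pos=41: ERROR — unterminated comment (reached EOF)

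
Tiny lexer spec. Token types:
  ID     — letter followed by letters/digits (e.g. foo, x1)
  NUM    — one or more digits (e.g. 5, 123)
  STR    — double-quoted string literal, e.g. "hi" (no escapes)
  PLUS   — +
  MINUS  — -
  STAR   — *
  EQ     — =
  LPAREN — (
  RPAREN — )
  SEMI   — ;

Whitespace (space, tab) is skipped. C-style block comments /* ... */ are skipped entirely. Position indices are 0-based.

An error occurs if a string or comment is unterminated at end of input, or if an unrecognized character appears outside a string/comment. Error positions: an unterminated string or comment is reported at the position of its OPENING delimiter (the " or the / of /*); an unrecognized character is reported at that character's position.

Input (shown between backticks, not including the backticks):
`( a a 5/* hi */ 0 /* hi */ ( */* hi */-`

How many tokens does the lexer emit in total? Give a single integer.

pos=0: emit LPAREN '('
pos=2: emit ID 'a' (now at pos=3)
pos=4: emit ID 'a' (now at pos=5)
pos=6: emit NUM '5' (now at pos=7)
pos=7: enter COMMENT mode (saw '/*')
exit COMMENT mode (now at pos=15)
pos=16: emit NUM '0' (now at pos=17)
pos=18: enter COMMENT mode (saw '/*')
exit COMMENT mode (now at pos=26)
pos=27: emit LPAREN '('
pos=29: emit STAR '*'
pos=30: enter COMMENT mode (saw '/*')
exit COMMENT mode (now at pos=38)
pos=38: emit MINUS '-'
DONE. 8 tokens: [LPAREN, ID, ID, NUM, NUM, LPAREN, STAR, MINUS]

Answer: 8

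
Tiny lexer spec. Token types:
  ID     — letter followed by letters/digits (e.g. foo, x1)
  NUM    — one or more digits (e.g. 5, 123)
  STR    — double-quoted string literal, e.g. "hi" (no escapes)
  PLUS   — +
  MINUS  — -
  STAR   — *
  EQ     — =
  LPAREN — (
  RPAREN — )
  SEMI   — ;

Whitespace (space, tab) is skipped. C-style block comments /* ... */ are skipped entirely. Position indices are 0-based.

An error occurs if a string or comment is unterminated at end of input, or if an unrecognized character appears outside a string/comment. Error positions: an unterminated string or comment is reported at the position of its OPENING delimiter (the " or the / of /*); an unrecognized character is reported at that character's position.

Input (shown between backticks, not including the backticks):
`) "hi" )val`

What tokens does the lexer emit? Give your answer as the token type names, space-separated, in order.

pos=0: emit RPAREN ')'
pos=2: enter STRING mode
pos=2: emit STR "hi" (now at pos=6)
pos=7: emit RPAREN ')'
pos=8: emit ID 'val' (now at pos=11)
DONE. 4 tokens: [RPAREN, STR, RPAREN, ID]

Answer: RPAREN STR RPAREN ID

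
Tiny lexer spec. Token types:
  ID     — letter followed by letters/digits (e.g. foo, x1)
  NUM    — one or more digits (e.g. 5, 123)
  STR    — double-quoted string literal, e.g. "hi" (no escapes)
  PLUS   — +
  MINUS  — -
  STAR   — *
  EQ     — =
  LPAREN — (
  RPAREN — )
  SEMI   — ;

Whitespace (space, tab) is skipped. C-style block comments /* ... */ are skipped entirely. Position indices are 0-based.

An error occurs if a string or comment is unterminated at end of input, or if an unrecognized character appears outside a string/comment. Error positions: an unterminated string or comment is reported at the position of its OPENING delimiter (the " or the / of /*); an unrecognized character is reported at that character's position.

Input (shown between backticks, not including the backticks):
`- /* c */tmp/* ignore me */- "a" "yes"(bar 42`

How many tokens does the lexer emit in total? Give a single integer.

pos=0: emit MINUS '-'
pos=2: enter COMMENT mode (saw '/*')
exit COMMENT mode (now at pos=9)
pos=9: emit ID 'tmp' (now at pos=12)
pos=12: enter COMMENT mode (saw '/*')
exit COMMENT mode (now at pos=27)
pos=27: emit MINUS '-'
pos=29: enter STRING mode
pos=29: emit STR "a" (now at pos=32)
pos=33: enter STRING mode
pos=33: emit STR "yes" (now at pos=38)
pos=38: emit LPAREN '('
pos=39: emit ID 'bar' (now at pos=42)
pos=43: emit NUM '42' (now at pos=45)
DONE. 8 tokens: [MINUS, ID, MINUS, STR, STR, LPAREN, ID, NUM]

Answer: 8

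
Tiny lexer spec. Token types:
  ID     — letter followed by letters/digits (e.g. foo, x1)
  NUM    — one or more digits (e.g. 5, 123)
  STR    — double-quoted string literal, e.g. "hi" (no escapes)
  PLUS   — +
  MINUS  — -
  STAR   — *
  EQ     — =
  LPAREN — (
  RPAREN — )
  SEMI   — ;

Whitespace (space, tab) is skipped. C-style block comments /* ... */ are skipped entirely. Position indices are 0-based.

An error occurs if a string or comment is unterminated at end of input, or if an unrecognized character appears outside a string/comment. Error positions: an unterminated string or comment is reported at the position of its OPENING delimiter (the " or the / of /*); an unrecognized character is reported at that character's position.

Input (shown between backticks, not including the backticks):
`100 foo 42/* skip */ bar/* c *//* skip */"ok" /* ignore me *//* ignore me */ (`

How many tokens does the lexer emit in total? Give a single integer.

pos=0: emit NUM '100' (now at pos=3)
pos=4: emit ID 'foo' (now at pos=7)
pos=8: emit NUM '42' (now at pos=10)
pos=10: enter COMMENT mode (saw '/*')
exit COMMENT mode (now at pos=20)
pos=21: emit ID 'bar' (now at pos=24)
pos=24: enter COMMENT mode (saw '/*')
exit COMMENT mode (now at pos=31)
pos=31: enter COMMENT mode (saw '/*')
exit COMMENT mode (now at pos=41)
pos=41: enter STRING mode
pos=41: emit STR "ok" (now at pos=45)
pos=46: enter COMMENT mode (saw '/*')
exit COMMENT mode (now at pos=61)
pos=61: enter COMMENT mode (saw '/*')
exit COMMENT mode (now at pos=76)
pos=77: emit LPAREN '('
DONE. 6 tokens: [NUM, ID, NUM, ID, STR, LPAREN]

Answer: 6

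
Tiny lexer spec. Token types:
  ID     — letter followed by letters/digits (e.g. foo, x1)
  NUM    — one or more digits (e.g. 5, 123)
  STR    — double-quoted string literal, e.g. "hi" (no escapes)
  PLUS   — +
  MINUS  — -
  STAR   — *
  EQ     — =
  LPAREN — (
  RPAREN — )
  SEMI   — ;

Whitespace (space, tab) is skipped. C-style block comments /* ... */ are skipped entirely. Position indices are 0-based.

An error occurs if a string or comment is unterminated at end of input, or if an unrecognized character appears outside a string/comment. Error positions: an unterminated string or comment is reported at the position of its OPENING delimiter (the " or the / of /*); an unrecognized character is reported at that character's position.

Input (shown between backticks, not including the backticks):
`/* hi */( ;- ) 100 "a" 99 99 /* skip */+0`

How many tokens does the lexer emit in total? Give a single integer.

pos=0: enter COMMENT mode (saw '/*')
exit COMMENT mode (now at pos=8)
pos=8: emit LPAREN '('
pos=10: emit SEMI ';'
pos=11: emit MINUS '-'
pos=13: emit RPAREN ')'
pos=15: emit NUM '100' (now at pos=18)
pos=19: enter STRING mode
pos=19: emit STR "a" (now at pos=22)
pos=23: emit NUM '99' (now at pos=25)
pos=26: emit NUM '99' (now at pos=28)
pos=29: enter COMMENT mode (saw '/*')
exit COMMENT mode (now at pos=39)
pos=39: emit PLUS '+'
pos=40: emit NUM '0' (now at pos=41)
DONE. 10 tokens: [LPAREN, SEMI, MINUS, RPAREN, NUM, STR, NUM, NUM, PLUS, NUM]

Answer: 10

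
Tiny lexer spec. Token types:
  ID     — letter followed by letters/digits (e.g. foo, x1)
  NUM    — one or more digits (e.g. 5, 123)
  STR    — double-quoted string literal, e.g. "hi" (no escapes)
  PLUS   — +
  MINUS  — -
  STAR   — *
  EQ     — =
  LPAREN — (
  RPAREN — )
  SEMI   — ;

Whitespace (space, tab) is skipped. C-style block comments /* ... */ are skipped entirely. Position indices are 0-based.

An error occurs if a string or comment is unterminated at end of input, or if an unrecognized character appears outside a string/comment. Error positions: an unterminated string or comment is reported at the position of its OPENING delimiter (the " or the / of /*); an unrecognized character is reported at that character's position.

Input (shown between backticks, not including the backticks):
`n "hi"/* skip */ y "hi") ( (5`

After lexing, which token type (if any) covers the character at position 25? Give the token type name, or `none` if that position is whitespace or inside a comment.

pos=0: emit ID 'n' (now at pos=1)
pos=2: enter STRING mode
pos=2: emit STR "hi" (now at pos=6)
pos=6: enter COMMENT mode (saw '/*')
exit COMMENT mode (now at pos=16)
pos=17: emit ID 'y' (now at pos=18)
pos=19: enter STRING mode
pos=19: emit STR "hi" (now at pos=23)
pos=23: emit RPAREN ')'
pos=25: emit LPAREN '('
pos=27: emit LPAREN '('
pos=28: emit NUM '5' (now at pos=29)
DONE. 8 tokens: [ID, STR, ID, STR, RPAREN, LPAREN, LPAREN, NUM]
Position 25: char is '(' -> LPAREN

Answer: LPAREN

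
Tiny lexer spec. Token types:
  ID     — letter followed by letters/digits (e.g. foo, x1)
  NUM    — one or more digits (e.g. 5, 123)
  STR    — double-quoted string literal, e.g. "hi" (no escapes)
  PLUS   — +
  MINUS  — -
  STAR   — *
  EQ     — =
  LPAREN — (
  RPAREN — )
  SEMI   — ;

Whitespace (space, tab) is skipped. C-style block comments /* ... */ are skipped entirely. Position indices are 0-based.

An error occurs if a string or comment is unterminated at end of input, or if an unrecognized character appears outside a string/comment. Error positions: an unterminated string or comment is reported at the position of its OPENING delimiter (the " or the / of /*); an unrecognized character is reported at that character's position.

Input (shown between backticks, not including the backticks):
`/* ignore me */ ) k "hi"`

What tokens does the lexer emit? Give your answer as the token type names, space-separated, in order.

Answer: RPAREN ID STR

Derivation:
pos=0: enter COMMENT mode (saw '/*')
exit COMMENT mode (now at pos=15)
pos=16: emit RPAREN ')'
pos=18: emit ID 'k' (now at pos=19)
pos=20: enter STRING mode
pos=20: emit STR "hi" (now at pos=24)
DONE. 3 tokens: [RPAREN, ID, STR]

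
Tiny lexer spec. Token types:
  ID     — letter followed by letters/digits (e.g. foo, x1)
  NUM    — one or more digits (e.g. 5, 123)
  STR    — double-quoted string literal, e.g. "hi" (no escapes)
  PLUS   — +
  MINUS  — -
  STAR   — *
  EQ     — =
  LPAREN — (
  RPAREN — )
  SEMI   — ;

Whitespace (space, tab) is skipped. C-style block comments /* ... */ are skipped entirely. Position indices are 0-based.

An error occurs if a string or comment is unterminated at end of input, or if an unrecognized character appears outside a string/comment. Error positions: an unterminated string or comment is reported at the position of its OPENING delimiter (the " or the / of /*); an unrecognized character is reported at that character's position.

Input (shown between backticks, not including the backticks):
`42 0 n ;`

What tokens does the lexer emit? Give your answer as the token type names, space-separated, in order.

pos=0: emit NUM '42' (now at pos=2)
pos=3: emit NUM '0' (now at pos=4)
pos=5: emit ID 'n' (now at pos=6)
pos=7: emit SEMI ';'
DONE. 4 tokens: [NUM, NUM, ID, SEMI]

Answer: NUM NUM ID SEMI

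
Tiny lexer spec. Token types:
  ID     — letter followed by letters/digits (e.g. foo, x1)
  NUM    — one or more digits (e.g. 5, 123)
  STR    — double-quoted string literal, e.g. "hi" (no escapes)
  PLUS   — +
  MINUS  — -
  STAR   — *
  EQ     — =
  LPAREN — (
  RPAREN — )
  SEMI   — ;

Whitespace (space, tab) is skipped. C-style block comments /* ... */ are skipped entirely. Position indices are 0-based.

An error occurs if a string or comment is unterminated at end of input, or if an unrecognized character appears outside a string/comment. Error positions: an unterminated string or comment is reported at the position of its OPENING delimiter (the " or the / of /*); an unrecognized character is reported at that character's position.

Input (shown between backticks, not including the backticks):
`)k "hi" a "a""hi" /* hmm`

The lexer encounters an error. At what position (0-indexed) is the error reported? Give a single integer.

pos=0: emit RPAREN ')'
pos=1: emit ID 'k' (now at pos=2)
pos=3: enter STRING mode
pos=3: emit STR "hi" (now at pos=7)
pos=8: emit ID 'a' (now at pos=9)
pos=10: enter STRING mode
pos=10: emit STR "a" (now at pos=13)
pos=13: enter STRING mode
pos=13: emit STR "hi" (now at pos=17)
pos=18: enter COMMENT mode (saw '/*')
pos=18: ERROR — unterminated comment (reached EOF)

Answer: 18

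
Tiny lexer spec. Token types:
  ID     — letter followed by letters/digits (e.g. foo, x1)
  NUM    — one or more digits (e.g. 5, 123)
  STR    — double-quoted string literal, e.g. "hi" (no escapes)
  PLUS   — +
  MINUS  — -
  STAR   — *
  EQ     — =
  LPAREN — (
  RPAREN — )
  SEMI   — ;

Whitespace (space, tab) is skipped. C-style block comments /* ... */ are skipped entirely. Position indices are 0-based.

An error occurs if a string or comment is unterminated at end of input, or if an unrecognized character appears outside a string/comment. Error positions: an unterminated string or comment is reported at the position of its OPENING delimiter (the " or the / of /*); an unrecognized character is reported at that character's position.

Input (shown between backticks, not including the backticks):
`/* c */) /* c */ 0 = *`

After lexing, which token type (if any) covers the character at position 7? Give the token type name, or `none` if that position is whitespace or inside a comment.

pos=0: enter COMMENT mode (saw '/*')
exit COMMENT mode (now at pos=7)
pos=7: emit RPAREN ')'
pos=9: enter COMMENT mode (saw '/*')
exit COMMENT mode (now at pos=16)
pos=17: emit NUM '0' (now at pos=18)
pos=19: emit EQ '='
pos=21: emit STAR '*'
DONE. 4 tokens: [RPAREN, NUM, EQ, STAR]
Position 7: char is ')' -> RPAREN

Answer: RPAREN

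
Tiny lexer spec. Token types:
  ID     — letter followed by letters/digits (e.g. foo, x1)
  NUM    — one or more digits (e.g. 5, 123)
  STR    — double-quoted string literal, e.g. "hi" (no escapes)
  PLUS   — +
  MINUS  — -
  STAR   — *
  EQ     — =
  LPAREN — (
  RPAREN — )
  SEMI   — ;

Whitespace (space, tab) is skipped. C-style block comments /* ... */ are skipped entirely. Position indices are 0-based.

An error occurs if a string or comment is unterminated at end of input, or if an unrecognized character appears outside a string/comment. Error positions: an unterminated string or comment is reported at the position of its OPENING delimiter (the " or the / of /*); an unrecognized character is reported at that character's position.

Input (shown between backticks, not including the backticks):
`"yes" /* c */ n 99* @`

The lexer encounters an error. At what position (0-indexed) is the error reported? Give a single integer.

pos=0: enter STRING mode
pos=0: emit STR "yes" (now at pos=5)
pos=6: enter COMMENT mode (saw '/*')
exit COMMENT mode (now at pos=13)
pos=14: emit ID 'n' (now at pos=15)
pos=16: emit NUM '99' (now at pos=18)
pos=18: emit STAR '*'
pos=20: ERROR — unrecognized char '@'

Answer: 20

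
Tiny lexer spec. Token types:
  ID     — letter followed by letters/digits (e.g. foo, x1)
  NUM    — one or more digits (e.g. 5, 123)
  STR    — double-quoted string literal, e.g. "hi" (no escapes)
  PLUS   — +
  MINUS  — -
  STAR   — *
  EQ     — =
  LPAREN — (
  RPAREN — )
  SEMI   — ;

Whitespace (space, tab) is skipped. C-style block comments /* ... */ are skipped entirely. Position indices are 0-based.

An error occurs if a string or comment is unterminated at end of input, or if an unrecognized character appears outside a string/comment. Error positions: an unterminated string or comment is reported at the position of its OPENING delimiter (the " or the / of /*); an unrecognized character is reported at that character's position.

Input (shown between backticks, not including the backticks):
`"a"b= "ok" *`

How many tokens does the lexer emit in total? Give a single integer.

Answer: 5

Derivation:
pos=0: enter STRING mode
pos=0: emit STR "a" (now at pos=3)
pos=3: emit ID 'b' (now at pos=4)
pos=4: emit EQ '='
pos=6: enter STRING mode
pos=6: emit STR "ok" (now at pos=10)
pos=11: emit STAR '*'
DONE. 5 tokens: [STR, ID, EQ, STR, STAR]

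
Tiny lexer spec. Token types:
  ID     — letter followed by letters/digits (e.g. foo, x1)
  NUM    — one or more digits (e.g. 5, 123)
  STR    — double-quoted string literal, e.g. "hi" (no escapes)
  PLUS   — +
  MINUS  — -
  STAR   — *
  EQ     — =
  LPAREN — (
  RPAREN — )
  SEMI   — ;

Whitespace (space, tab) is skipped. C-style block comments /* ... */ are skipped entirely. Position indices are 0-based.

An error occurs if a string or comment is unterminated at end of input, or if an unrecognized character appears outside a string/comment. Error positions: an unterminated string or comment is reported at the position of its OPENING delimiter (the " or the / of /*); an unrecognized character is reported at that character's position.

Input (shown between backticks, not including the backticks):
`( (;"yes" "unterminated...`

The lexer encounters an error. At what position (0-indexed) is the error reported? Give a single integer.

Answer: 10

Derivation:
pos=0: emit LPAREN '('
pos=2: emit LPAREN '('
pos=3: emit SEMI ';'
pos=4: enter STRING mode
pos=4: emit STR "yes" (now at pos=9)
pos=10: enter STRING mode
pos=10: ERROR — unterminated string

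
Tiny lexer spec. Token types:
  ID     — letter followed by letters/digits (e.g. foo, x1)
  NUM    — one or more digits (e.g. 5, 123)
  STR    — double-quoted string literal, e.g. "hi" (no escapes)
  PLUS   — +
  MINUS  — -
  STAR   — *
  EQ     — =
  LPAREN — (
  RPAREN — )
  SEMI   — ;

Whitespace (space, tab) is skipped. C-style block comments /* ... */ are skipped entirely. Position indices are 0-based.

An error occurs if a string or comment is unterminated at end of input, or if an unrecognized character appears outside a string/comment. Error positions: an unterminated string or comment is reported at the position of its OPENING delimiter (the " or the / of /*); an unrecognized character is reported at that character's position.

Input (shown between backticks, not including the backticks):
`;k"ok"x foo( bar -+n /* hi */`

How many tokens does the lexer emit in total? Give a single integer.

Answer: 10

Derivation:
pos=0: emit SEMI ';'
pos=1: emit ID 'k' (now at pos=2)
pos=2: enter STRING mode
pos=2: emit STR "ok" (now at pos=6)
pos=6: emit ID 'x' (now at pos=7)
pos=8: emit ID 'foo' (now at pos=11)
pos=11: emit LPAREN '('
pos=13: emit ID 'bar' (now at pos=16)
pos=17: emit MINUS '-'
pos=18: emit PLUS '+'
pos=19: emit ID 'n' (now at pos=20)
pos=21: enter COMMENT mode (saw '/*')
exit COMMENT mode (now at pos=29)
DONE. 10 tokens: [SEMI, ID, STR, ID, ID, LPAREN, ID, MINUS, PLUS, ID]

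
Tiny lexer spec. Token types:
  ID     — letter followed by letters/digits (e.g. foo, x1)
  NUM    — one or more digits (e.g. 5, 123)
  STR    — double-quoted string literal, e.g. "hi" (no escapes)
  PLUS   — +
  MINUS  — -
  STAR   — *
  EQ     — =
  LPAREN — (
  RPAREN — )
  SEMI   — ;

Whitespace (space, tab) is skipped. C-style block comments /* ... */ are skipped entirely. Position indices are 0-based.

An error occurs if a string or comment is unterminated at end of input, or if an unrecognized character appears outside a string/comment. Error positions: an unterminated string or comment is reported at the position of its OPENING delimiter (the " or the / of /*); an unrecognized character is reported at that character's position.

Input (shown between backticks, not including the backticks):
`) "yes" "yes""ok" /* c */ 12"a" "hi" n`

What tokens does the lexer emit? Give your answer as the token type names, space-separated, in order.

Answer: RPAREN STR STR STR NUM STR STR ID

Derivation:
pos=0: emit RPAREN ')'
pos=2: enter STRING mode
pos=2: emit STR "yes" (now at pos=7)
pos=8: enter STRING mode
pos=8: emit STR "yes" (now at pos=13)
pos=13: enter STRING mode
pos=13: emit STR "ok" (now at pos=17)
pos=18: enter COMMENT mode (saw '/*')
exit COMMENT mode (now at pos=25)
pos=26: emit NUM '12' (now at pos=28)
pos=28: enter STRING mode
pos=28: emit STR "a" (now at pos=31)
pos=32: enter STRING mode
pos=32: emit STR "hi" (now at pos=36)
pos=37: emit ID 'n' (now at pos=38)
DONE. 8 tokens: [RPAREN, STR, STR, STR, NUM, STR, STR, ID]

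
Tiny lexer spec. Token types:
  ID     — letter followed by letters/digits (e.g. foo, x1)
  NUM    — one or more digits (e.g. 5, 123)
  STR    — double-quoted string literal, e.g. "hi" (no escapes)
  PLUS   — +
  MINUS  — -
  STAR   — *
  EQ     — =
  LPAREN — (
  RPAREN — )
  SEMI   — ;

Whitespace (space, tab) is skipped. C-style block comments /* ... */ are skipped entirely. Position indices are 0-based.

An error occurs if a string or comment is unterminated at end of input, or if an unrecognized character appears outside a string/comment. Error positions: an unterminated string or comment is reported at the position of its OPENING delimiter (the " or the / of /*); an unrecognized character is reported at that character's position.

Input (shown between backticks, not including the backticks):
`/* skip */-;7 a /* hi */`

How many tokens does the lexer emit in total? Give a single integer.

Answer: 4

Derivation:
pos=0: enter COMMENT mode (saw '/*')
exit COMMENT mode (now at pos=10)
pos=10: emit MINUS '-'
pos=11: emit SEMI ';'
pos=12: emit NUM '7' (now at pos=13)
pos=14: emit ID 'a' (now at pos=15)
pos=16: enter COMMENT mode (saw '/*')
exit COMMENT mode (now at pos=24)
DONE. 4 tokens: [MINUS, SEMI, NUM, ID]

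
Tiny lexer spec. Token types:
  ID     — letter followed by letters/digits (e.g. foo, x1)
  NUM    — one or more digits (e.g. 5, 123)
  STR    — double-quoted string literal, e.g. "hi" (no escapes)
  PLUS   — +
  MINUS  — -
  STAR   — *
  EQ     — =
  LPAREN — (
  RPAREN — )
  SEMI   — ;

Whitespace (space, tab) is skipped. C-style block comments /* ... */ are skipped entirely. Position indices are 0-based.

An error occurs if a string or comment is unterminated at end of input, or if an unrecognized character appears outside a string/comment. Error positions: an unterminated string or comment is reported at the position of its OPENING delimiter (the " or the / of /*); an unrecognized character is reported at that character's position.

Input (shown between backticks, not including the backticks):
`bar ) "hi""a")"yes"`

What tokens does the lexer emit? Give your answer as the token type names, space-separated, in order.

Answer: ID RPAREN STR STR RPAREN STR

Derivation:
pos=0: emit ID 'bar' (now at pos=3)
pos=4: emit RPAREN ')'
pos=6: enter STRING mode
pos=6: emit STR "hi" (now at pos=10)
pos=10: enter STRING mode
pos=10: emit STR "a" (now at pos=13)
pos=13: emit RPAREN ')'
pos=14: enter STRING mode
pos=14: emit STR "yes" (now at pos=19)
DONE. 6 tokens: [ID, RPAREN, STR, STR, RPAREN, STR]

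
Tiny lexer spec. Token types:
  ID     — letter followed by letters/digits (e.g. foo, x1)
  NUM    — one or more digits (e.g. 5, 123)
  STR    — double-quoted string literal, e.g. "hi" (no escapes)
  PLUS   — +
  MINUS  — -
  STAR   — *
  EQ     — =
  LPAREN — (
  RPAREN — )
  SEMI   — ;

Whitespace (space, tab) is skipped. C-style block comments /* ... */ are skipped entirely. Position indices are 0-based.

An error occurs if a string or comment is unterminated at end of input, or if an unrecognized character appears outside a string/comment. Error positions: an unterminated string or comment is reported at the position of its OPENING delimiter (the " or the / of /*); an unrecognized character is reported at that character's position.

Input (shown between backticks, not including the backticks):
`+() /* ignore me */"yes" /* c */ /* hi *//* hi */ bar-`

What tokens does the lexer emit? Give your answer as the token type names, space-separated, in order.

Answer: PLUS LPAREN RPAREN STR ID MINUS

Derivation:
pos=0: emit PLUS '+'
pos=1: emit LPAREN '('
pos=2: emit RPAREN ')'
pos=4: enter COMMENT mode (saw '/*')
exit COMMENT mode (now at pos=19)
pos=19: enter STRING mode
pos=19: emit STR "yes" (now at pos=24)
pos=25: enter COMMENT mode (saw '/*')
exit COMMENT mode (now at pos=32)
pos=33: enter COMMENT mode (saw '/*')
exit COMMENT mode (now at pos=41)
pos=41: enter COMMENT mode (saw '/*')
exit COMMENT mode (now at pos=49)
pos=50: emit ID 'bar' (now at pos=53)
pos=53: emit MINUS '-'
DONE. 6 tokens: [PLUS, LPAREN, RPAREN, STR, ID, MINUS]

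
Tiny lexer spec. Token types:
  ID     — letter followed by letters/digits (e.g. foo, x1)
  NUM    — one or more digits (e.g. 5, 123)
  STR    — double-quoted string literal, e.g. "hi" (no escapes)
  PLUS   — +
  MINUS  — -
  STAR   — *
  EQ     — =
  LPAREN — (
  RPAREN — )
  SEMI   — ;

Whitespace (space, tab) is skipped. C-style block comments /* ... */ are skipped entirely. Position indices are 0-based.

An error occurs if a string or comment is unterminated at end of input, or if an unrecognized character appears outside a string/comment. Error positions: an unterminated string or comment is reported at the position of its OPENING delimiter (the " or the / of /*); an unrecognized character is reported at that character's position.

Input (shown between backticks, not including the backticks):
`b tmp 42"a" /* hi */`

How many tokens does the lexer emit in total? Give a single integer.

pos=0: emit ID 'b' (now at pos=1)
pos=2: emit ID 'tmp' (now at pos=5)
pos=6: emit NUM '42' (now at pos=8)
pos=8: enter STRING mode
pos=8: emit STR "a" (now at pos=11)
pos=12: enter COMMENT mode (saw '/*')
exit COMMENT mode (now at pos=20)
DONE. 4 tokens: [ID, ID, NUM, STR]

Answer: 4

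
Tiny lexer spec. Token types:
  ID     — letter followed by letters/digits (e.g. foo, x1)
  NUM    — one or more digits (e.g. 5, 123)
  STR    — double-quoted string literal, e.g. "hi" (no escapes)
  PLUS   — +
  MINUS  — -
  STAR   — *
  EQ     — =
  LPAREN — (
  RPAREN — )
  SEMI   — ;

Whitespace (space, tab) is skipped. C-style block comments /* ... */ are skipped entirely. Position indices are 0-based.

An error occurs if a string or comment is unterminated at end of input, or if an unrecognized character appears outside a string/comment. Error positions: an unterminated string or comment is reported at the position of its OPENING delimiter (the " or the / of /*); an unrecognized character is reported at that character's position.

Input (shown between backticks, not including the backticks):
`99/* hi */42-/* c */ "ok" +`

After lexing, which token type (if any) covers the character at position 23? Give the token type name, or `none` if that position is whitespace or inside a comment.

pos=0: emit NUM '99' (now at pos=2)
pos=2: enter COMMENT mode (saw '/*')
exit COMMENT mode (now at pos=10)
pos=10: emit NUM '42' (now at pos=12)
pos=12: emit MINUS '-'
pos=13: enter COMMENT mode (saw '/*')
exit COMMENT mode (now at pos=20)
pos=21: enter STRING mode
pos=21: emit STR "ok" (now at pos=25)
pos=26: emit PLUS '+'
DONE. 5 tokens: [NUM, NUM, MINUS, STR, PLUS]
Position 23: char is 'k' -> STR

Answer: STR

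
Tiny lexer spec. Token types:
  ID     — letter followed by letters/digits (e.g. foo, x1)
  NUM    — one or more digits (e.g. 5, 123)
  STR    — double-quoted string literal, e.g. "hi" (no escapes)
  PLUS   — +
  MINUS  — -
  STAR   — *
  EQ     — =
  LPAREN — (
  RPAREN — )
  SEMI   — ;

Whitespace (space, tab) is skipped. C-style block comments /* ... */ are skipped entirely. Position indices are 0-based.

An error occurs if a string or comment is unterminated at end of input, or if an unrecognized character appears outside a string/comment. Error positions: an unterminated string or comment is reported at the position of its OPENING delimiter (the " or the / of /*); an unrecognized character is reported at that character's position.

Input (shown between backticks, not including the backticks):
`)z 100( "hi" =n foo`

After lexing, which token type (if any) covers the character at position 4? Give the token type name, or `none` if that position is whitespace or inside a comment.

Answer: NUM

Derivation:
pos=0: emit RPAREN ')'
pos=1: emit ID 'z' (now at pos=2)
pos=3: emit NUM '100' (now at pos=6)
pos=6: emit LPAREN '('
pos=8: enter STRING mode
pos=8: emit STR "hi" (now at pos=12)
pos=13: emit EQ '='
pos=14: emit ID 'n' (now at pos=15)
pos=16: emit ID 'foo' (now at pos=19)
DONE. 8 tokens: [RPAREN, ID, NUM, LPAREN, STR, EQ, ID, ID]
Position 4: char is '0' -> NUM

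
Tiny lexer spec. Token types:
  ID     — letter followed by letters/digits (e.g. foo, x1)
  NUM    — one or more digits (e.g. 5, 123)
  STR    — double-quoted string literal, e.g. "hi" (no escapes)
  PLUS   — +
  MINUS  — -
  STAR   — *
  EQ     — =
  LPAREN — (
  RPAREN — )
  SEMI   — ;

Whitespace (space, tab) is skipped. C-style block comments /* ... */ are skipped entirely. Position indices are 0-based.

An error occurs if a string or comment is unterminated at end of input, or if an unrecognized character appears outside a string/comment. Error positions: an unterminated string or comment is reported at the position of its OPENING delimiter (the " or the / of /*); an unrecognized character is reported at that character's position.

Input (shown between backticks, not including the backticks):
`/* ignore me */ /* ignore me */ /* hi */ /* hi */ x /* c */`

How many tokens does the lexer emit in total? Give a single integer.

pos=0: enter COMMENT mode (saw '/*')
exit COMMENT mode (now at pos=15)
pos=16: enter COMMENT mode (saw '/*')
exit COMMENT mode (now at pos=31)
pos=32: enter COMMENT mode (saw '/*')
exit COMMENT mode (now at pos=40)
pos=41: enter COMMENT mode (saw '/*')
exit COMMENT mode (now at pos=49)
pos=50: emit ID 'x' (now at pos=51)
pos=52: enter COMMENT mode (saw '/*')
exit COMMENT mode (now at pos=59)
DONE. 1 tokens: [ID]

Answer: 1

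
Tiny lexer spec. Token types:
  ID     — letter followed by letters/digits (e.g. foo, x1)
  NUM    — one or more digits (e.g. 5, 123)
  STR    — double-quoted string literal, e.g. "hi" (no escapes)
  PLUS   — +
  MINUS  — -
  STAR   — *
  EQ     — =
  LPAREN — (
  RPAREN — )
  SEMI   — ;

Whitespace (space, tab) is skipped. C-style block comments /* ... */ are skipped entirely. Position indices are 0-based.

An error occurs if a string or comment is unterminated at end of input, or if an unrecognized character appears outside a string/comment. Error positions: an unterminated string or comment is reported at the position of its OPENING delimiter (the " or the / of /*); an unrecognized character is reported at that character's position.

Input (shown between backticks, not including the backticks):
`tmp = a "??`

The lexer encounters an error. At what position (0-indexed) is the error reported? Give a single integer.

pos=0: emit ID 'tmp' (now at pos=3)
pos=4: emit EQ '='
pos=6: emit ID 'a' (now at pos=7)
pos=8: enter STRING mode
pos=8: ERROR — unterminated string

Answer: 8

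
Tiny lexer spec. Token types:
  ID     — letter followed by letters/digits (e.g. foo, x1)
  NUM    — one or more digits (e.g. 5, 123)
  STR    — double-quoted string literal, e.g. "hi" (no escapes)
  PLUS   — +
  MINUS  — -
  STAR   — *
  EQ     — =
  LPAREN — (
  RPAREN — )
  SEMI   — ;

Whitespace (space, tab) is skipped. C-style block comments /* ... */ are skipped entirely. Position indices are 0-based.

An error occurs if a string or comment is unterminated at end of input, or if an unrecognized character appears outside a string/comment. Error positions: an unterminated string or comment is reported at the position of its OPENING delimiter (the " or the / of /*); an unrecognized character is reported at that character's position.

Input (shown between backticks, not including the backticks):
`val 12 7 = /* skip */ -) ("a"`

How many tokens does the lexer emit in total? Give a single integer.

Answer: 8

Derivation:
pos=0: emit ID 'val' (now at pos=3)
pos=4: emit NUM '12' (now at pos=6)
pos=7: emit NUM '7' (now at pos=8)
pos=9: emit EQ '='
pos=11: enter COMMENT mode (saw '/*')
exit COMMENT mode (now at pos=21)
pos=22: emit MINUS '-'
pos=23: emit RPAREN ')'
pos=25: emit LPAREN '('
pos=26: enter STRING mode
pos=26: emit STR "a" (now at pos=29)
DONE. 8 tokens: [ID, NUM, NUM, EQ, MINUS, RPAREN, LPAREN, STR]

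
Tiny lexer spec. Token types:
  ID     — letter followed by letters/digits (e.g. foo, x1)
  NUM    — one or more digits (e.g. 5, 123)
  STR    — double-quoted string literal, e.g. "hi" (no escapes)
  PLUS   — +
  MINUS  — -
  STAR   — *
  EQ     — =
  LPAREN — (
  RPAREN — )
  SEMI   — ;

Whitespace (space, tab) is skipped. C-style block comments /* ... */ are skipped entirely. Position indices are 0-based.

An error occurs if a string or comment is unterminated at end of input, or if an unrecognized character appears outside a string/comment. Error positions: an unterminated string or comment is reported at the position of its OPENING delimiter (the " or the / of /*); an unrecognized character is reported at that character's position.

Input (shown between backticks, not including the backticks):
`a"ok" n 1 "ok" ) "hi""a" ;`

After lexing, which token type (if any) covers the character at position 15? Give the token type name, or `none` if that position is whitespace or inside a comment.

Answer: RPAREN

Derivation:
pos=0: emit ID 'a' (now at pos=1)
pos=1: enter STRING mode
pos=1: emit STR "ok" (now at pos=5)
pos=6: emit ID 'n' (now at pos=7)
pos=8: emit NUM '1' (now at pos=9)
pos=10: enter STRING mode
pos=10: emit STR "ok" (now at pos=14)
pos=15: emit RPAREN ')'
pos=17: enter STRING mode
pos=17: emit STR "hi" (now at pos=21)
pos=21: enter STRING mode
pos=21: emit STR "a" (now at pos=24)
pos=25: emit SEMI ';'
DONE. 9 tokens: [ID, STR, ID, NUM, STR, RPAREN, STR, STR, SEMI]
Position 15: char is ')' -> RPAREN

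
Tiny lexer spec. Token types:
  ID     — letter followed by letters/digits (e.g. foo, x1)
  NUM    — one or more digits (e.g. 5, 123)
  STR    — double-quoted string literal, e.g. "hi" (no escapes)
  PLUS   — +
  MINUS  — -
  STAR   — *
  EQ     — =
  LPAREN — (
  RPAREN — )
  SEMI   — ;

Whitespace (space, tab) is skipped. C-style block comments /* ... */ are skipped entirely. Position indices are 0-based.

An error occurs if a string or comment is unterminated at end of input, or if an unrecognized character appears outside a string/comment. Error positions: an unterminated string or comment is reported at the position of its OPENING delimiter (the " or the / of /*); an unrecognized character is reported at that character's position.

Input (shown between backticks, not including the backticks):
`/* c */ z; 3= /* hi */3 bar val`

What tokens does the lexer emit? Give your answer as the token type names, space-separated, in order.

Answer: ID SEMI NUM EQ NUM ID ID

Derivation:
pos=0: enter COMMENT mode (saw '/*')
exit COMMENT mode (now at pos=7)
pos=8: emit ID 'z' (now at pos=9)
pos=9: emit SEMI ';'
pos=11: emit NUM '3' (now at pos=12)
pos=12: emit EQ '='
pos=14: enter COMMENT mode (saw '/*')
exit COMMENT mode (now at pos=22)
pos=22: emit NUM '3' (now at pos=23)
pos=24: emit ID 'bar' (now at pos=27)
pos=28: emit ID 'val' (now at pos=31)
DONE. 7 tokens: [ID, SEMI, NUM, EQ, NUM, ID, ID]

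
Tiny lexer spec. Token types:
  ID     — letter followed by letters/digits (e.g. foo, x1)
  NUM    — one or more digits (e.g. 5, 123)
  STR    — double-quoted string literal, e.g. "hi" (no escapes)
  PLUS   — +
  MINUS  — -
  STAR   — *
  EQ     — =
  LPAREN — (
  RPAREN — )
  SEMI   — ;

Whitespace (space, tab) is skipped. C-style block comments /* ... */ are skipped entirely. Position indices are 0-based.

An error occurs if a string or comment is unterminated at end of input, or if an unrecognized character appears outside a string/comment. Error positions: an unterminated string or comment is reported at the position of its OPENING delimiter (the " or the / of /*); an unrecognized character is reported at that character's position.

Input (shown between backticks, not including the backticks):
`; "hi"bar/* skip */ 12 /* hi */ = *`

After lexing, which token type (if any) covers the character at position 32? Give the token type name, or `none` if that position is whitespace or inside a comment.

pos=0: emit SEMI ';'
pos=2: enter STRING mode
pos=2: emit STR "hi" (now at pos=6)
pos=6: emit ID 'bar' (now at pos=9)
pos=9: enter COMMENT mode (saw '/*')
exit COMMENT mode (now at pos=19)
pos=20: emit NUM '12' (now at pos=22)
pos=23: enter COMMENT mode (saw '/*')
exit COMMENT mode (now at pos=31)
pos=32: emit EQ '='
pos=34: emit STAR '*'
DONE. 6 tokens: [SEMI, STR, ID, NUM, EQ, STAR]
Position 32: char is '=' -> EQ

Answer: EQ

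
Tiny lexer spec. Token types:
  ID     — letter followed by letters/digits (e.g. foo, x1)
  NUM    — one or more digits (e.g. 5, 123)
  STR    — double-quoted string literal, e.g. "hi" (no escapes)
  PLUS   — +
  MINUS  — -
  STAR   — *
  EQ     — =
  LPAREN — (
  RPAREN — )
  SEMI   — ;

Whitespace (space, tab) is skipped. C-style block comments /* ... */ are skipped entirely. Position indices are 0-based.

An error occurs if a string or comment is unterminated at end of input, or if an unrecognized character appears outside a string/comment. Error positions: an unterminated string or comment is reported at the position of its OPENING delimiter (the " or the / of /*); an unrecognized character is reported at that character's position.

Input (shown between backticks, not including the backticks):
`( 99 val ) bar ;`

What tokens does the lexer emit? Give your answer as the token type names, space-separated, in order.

pos=0: emit LPAREN '('
pos=2: emit NUM '99' (now at pos=4)
pos=5: emit ID 'val' (now at pos=8)
pos=9: emit RPAREN ')'
pos=11: emit ID 'bar' (now at pos=14)
pos=15: emit SEMI ';'
DONE. 6 tokens: [LPAREN, NUM, ID, RPAREN, ID, SEMI]

Answer: LPAREN NUM ID RPAREN ID SEMI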